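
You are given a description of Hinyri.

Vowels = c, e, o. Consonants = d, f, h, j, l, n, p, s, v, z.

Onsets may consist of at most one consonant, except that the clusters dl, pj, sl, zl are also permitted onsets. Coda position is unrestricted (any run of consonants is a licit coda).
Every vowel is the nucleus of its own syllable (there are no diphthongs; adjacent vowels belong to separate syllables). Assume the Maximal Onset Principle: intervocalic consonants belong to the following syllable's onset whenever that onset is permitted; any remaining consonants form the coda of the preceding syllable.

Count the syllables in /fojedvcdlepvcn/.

The vowels are o, e, c, e, c — 5 nuclei, so 5 syllables.

5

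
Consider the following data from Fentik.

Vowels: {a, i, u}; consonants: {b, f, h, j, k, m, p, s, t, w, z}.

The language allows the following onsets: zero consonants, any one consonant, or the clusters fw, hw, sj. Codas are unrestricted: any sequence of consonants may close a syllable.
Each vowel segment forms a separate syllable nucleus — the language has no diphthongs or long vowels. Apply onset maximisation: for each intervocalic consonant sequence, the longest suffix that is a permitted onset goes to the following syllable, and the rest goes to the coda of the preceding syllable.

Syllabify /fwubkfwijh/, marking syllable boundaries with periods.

fwubk.fwijh

Vowels present: u, i; each is a nucleus, giving 2 syllables.
Between /u/ (V1) and /i/ (V2): cluster /bkfw/ — the longest permitted-onset suffix is /fw/; onset = /fw/, preceding coda = /bk/.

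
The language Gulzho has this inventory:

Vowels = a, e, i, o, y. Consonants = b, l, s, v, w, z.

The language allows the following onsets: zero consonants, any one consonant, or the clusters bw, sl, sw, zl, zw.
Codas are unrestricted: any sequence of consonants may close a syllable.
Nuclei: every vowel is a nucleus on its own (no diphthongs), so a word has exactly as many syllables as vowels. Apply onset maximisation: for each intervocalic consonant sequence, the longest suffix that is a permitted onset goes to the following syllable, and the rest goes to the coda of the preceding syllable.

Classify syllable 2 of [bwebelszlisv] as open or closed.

closed

Vowels present: e, e, i; each is a nucleus, giving 3 syllables.
V1 /e/ – V2 /e/: /b/ is a single consonant, so it becomes the next onset.
V2 /e/ – V3 /i/: /lszl/ splits as /ls/ + /zl/ (/zl/ is the longest suffix that is a licit onset).
Syllabification: bwe.bels.zlisv.
Syllable 2 is /bels/ with coda /ls/, so it is closed.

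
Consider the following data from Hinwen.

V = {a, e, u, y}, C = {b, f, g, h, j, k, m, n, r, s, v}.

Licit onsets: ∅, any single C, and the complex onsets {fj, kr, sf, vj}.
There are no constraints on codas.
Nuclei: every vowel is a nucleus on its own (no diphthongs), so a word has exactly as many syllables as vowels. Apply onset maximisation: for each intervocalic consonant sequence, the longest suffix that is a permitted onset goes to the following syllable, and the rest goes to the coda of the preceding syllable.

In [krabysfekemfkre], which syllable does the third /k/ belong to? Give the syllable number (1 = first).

Vowels present: a, y, e, e, e; each is a nucleus, giving 5 syllables.
/a…y/ gap (V1→V2): /b/ → onset of the next syllable (single consonants are always licit onsets).
/y…e/ gap (V2→V3): /sf/ — entire cluster is a permitted onset → onset /sf/, coda ∅.
/e…e/ gap (V3→V4): just /k/ — single C goes to the following onset.
/e…e/ gap (V4→V5): /mfkr/ — longest licit onset from the right is /kr/, leaving /mf/ as coda.
So the parse is kra.by.sfe.kemf.kre.
The third /k/ is in the onset of syllable 5 (/kre/).

5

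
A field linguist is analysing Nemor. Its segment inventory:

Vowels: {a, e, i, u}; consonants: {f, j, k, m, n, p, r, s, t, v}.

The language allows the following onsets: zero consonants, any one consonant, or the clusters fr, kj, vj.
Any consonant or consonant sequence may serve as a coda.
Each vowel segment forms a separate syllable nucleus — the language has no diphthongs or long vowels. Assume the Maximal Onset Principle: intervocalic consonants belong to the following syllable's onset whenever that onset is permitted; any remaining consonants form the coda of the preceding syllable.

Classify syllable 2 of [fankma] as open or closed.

Nuclei (vowels): a, a → 2 syllables.
V1 /a/ – V2 /a/: /nkm/ — longest licit onset from the right is /m/, leaving /nk/ as coda.
So the parse is fank.ma.
Syllable 2 is /ma/; it ends in its nucleus with no coda, so it is open.

open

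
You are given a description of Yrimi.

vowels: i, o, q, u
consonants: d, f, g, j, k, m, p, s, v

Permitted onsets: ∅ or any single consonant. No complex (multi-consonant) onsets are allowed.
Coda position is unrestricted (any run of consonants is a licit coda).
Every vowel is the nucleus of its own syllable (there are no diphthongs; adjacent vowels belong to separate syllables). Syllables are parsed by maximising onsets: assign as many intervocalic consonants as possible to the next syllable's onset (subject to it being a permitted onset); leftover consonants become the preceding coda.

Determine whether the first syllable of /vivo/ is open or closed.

open

The vowels are i, o — 2 nuclei, so 2 syllables.
σ1/σ2 boundary: /v/ → onset of the next syllable (single consonants are always licit onsets).
Putting it together: vi.vo.
Syllable 1 is /vi/; it ends in its nucleus with no coda, so it is open.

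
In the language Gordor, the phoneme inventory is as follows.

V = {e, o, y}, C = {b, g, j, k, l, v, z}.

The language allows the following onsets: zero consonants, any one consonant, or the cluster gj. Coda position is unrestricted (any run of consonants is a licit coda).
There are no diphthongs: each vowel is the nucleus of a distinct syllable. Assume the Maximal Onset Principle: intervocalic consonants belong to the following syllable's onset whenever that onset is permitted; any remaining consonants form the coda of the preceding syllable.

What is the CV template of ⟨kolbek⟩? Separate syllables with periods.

CVC.CVC

The vowels are o, e — 2 nuclei, so 2 syllables.
V1 /o/ – V2 /e/: /lb/; trying suffixes from longest down, /b/ is the first permitted one, so coda /l/ | onset /b/.
Syllabification: kol.bek.
Mapping each syllable to C/V: /kol/ → CVC, /bek/ → CVC.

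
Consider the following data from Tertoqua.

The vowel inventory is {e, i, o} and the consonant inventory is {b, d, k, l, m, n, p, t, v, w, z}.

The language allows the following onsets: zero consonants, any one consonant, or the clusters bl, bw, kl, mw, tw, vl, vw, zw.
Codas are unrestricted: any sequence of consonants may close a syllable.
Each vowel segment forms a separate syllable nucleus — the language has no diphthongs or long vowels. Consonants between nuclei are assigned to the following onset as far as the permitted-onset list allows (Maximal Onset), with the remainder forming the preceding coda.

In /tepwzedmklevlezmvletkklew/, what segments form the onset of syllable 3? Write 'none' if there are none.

kl

The vowels are e, e, e, e, e, e — 6 nuclei, so 6 syllables.
σ1/σ2 boundary: cluster /pwz/ — the longest permitted-onset suffix is /z/; onset = /z/, preceding coda = /pw/.
σ2/σ3 boundary: /dmkl/ — longest licit onset from the right is /kl/, leaving /dm/ as coda.
σ3/σ4 boundary: /vl/ is a licit onset in full, so it all attaches to the next syllable.
σ4/σ5 boundary: /zmvl/ — longest licit onset from the right is /vl/, leaving /zm/ as coda.
σ5/σ6 boundary: /tkkl/ splits as /tk/ + /kl/ (/kl/ is the longest suffix that is a licit onset).
Putting it together: tepw.zedm.kle.vlezm.vletk.klew.
Syllable 3 is /kle/: onset /kl/, nucleus /e/, coda ∅.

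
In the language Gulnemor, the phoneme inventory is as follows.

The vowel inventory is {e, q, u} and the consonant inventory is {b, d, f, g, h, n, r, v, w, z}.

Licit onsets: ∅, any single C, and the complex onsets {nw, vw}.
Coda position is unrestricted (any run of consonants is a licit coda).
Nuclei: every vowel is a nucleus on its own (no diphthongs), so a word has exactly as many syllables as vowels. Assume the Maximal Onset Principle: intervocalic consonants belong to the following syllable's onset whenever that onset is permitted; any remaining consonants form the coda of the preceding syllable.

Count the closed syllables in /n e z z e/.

1

Nuclei (vowels): e, e → 2 syllables.
/e…e/ gap (V1→V2): cluster /zz/ — the longest permitted-onset suffix is /z/; onset = /z/, preceding coda = /z/.
Putting it together: nez.ze.
Classifying each syllable: /nez/ (closed), /ze/ (open).
Closed syllables: 1.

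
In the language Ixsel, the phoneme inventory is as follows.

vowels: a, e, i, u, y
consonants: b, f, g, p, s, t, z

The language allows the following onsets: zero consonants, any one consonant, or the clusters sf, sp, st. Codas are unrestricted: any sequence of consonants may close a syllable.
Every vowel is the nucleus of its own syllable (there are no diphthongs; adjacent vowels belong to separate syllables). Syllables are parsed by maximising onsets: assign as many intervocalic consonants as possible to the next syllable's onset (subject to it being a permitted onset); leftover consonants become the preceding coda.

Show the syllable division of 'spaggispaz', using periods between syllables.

Vowels present: a, i, a; each is a nucleus, giving 3 syllables.
Between /a/ (V1) and /i/ (V2): /gg/; trying suffixes from longest down, /g/ is the first permitted one, so coda /g/ | onset /g/.
Between /i/ (V2) and /a/ (V3): /sp/ — entire cluster is a permitted onset → onset /sp/, coda ∅.

spag.gi.spaz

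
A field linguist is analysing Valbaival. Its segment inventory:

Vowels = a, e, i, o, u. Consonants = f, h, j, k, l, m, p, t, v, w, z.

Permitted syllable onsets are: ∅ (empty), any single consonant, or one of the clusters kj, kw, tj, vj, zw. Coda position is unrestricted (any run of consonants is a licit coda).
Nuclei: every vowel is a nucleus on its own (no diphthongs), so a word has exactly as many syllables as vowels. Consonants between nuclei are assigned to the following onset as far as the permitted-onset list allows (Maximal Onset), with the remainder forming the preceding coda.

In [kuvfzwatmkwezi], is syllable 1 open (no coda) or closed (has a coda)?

closed

The vowels are u, a, e, i — 4 nuclei, so 4 syllables.
/u…a/ gap (V1→V2): /vfzw/ splits as /vf/ + /zw/ (/zw/ is the longest suffix that is a licit onset).
/a…e/ gap (V2→V3): cluster /tmkw/ — the longest permitted-onset suffix is /kw/; onset = /kw/, preceding coda = /tm/.
/e…i/ gap (V3→V4): /z/ → onset of the next syllable (single consonants are always licit onsets).
So the parse is kuvf.zwatm.kwe.zi.
Syllable 1 is /kuvf/ with coda /vf/, so it is closed.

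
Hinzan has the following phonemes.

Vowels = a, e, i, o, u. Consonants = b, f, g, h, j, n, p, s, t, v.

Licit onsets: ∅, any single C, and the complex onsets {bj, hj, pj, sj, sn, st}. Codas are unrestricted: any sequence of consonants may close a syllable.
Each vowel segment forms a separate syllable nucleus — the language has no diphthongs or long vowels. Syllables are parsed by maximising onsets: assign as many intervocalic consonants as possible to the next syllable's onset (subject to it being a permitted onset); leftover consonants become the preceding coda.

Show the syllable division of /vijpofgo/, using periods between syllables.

vij.pof.go

Nuclei (vowels): i, o, o → 3 syllables.
/i…o/ gap (V1→V2): /jp/; trying suffixes from longest down, /p/ is the first permitted one, so coda /j/ | onset /p/.
/o…o/ gap (V2→V3): /fg/ splits as /f/ + /g/ (/g/ is the longest suffix that is a licit onset).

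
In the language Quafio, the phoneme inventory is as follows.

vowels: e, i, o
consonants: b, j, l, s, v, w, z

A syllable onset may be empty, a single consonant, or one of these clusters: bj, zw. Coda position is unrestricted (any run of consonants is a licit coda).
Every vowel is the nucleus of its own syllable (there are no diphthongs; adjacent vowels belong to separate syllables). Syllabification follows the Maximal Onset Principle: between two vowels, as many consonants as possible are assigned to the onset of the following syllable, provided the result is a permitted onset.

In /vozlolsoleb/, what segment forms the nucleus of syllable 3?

o

Vowels present: o, o, o, e; each is a nucleus, giving 4 syllables.
The third nucleus (vowel 3 from the left) is /o/.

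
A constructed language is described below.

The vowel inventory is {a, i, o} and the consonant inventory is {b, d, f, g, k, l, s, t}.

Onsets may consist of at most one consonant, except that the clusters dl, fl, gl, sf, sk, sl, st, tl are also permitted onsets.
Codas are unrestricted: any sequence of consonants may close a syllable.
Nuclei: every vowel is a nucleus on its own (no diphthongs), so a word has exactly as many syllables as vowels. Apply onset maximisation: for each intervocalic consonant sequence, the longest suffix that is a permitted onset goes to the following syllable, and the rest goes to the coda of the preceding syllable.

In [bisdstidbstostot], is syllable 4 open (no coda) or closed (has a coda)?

closed

Vowels present: i, i, o, o; each is a nucleus, giving 4 syllables.
V1 /i/ – V2 /i/: /sdst/; trying suffixes from longest down, /st/ is the first permitted one, so coda /sd/ | onset /st/.
V2 /i/ – V3 /o/: /dbst/; trying suffixes from longest down, /st/ is the first permitted one, so coda /db/ | onset /st/.
V3 /o/ – V4 /o/: /st/ — entire cluster is a permitted onset → onset /st/, coda ∅.
Result: bisd.stidb.sto.stot.
Syllable 4 is /stot/ with coda /t/, so it is closed.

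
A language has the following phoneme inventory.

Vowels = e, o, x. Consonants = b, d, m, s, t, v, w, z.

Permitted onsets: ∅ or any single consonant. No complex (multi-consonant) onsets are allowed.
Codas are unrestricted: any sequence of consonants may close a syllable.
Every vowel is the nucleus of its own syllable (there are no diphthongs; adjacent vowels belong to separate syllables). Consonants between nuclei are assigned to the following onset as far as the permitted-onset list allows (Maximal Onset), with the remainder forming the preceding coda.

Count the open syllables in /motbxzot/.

Vowels present: o, x, o; each is a nucleus, giving 3 syllables.
/o…x/ gap (V1→V2): cluster /tb/ — the longest permitted-onset suffix is /b/; onset = /b/, preceding coda = /t/.
/x…o/ gap (V2→V3): /z/ → onset of the next syllable (single consonants are always licit onsets).
Putting it together: mot.bx.zot.
Classifying each syllable: /mot/ (closed), /bx/ (open), /zot/ (closed).
Open syllables: 1.

1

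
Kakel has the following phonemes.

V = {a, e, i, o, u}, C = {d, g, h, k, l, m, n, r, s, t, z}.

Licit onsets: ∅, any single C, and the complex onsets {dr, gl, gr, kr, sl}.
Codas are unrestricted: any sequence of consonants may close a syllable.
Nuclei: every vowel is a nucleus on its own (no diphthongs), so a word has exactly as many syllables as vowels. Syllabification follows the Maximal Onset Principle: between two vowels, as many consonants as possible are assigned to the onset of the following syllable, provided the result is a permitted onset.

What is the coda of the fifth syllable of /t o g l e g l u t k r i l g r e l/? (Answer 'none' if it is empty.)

l

Vowels present: o, e, u, i, e; each is a nucleus, giving 5 syllables.
V1 /o/ – V2 /e/: /gl/ — entire cluster is a permitted onset → onset /gl/, coda ∅.
V2 /e/ – V3 /u/: cluster /gl/ — /gl/ is itself a permitted onset, so the whole cluster goes right; preceding coda = ∅.
V3 /u/ – V4 /i/: /tkr/; trying suffixes from longest down, /kr/ is the first permitted one, so coda /t/ | onset /kr/.
V4 /i/ – V5 /e/: /lgr/ splits as /l/ + /gr/ (/gr/ is the longest suffix that is a licit onset).
Syllabification: to.gle.glut.kril.grel.
Syllable 5 is /grel/: onset /gr/, nucleus /e/, coda /l/.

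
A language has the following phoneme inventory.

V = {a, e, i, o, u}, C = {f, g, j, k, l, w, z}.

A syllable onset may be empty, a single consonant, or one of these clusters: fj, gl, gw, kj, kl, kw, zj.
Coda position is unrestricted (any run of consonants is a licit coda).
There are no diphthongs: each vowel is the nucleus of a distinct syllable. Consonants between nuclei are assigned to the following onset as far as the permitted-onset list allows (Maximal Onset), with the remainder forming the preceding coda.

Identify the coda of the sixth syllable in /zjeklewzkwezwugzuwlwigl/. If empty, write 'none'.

gl

The vowels are e, e, e, u, u, i — 6 nuclei, so 6 syllables.
/e…e/ gap (V1→V2): /kl/ — entire cluster is a permitted onset → onset /kl/, coda ∅.
/e…e/ gap (V2→V3): cluster /wzkw/ — the longest permitted-onset suffix is /kw/; onset = /kw/, preceding coda = /wz/.
/e…u/ gap (V3→V4): /zw/; trying suffixes from longest down, /w/ is the first permitted one, so coda /z/ | onset /w/.
/u…u/ gap (V4→V5): /gz/ splits as /g/ + /z/ (/z/ is the longest suffix that is a licit onset).
/u…i/ gap (V5→V6): /wlw/ splits as /wl/ + /w/ (/w/ is the longest suffix that is a licit onset).
So the parse is zje.klewz.kwez.wug.zuwl.wigl.
Syllable 6 is /wigl/: onset /w/, nucleus /i/, coda /gl/.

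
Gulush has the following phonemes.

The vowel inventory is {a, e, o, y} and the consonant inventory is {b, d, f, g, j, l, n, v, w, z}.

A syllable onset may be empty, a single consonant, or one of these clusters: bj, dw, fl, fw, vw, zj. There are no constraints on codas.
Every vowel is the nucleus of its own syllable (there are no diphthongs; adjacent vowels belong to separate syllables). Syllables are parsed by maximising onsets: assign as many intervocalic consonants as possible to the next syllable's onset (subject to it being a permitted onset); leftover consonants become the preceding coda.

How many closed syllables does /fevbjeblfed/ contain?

Vowels present: e, e, e; each is a nucleus, giving 3 syllables.
σ1/σ2 boundary: /vbj/ — longest licit onset from the right is /bj/, leaving /v/ as coda.
σ2/σ3 boundary: cluster /blf/ — the longest permitted-onset suffix is /f/; onset = /f/, preceding coda = /bl/.
Syllabification: fev.bjebl.fed.
Classifying each syllable: /fev/ (closed), /bjebl/ (closed), /fed/ (closed).
Closed syllables: 3.

3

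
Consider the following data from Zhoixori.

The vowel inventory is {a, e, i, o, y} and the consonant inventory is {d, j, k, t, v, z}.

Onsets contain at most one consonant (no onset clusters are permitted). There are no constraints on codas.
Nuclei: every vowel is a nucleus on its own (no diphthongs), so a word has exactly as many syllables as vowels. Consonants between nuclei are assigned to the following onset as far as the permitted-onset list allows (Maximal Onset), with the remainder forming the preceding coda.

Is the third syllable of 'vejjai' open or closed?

open

Nuclei (vowels): e, a, i → 3 syllables.
σ1/σ2 boundary: /jj/ — longest licit onset from the right is /j/, leaving /j/ as coda.
σ2/σ3 boundary: nothing intervenes; syllable break is V.V.
So the parse is vej.ja.i.
Syllable 3 is /i/; it ends in its nucleus with no coda, so it is open.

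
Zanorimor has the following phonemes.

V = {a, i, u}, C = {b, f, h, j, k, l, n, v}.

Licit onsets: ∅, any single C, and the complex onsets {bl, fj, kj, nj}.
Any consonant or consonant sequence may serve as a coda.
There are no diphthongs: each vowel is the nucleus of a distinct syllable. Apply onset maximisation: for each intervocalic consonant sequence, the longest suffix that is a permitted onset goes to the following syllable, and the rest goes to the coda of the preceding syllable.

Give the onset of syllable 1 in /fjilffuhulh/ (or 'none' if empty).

The vowels are i, u, u — 3 nuclei, so 3 syllables.
Between /i/ (V1) and /u/ (V2): cluster /lff/ — the longest permitted-onset suffix is /f/; onset = /f/, preceding coda = /lf/.
Between /u/ (V2) and /u/ (V3): /h/ is a single consonant, so it becomes the next onset.
Result: fjilf.fu.hulh.
Syllable 1 is /fjilf/: onset /fj/, nucleus /i/, coda /lf/.

fj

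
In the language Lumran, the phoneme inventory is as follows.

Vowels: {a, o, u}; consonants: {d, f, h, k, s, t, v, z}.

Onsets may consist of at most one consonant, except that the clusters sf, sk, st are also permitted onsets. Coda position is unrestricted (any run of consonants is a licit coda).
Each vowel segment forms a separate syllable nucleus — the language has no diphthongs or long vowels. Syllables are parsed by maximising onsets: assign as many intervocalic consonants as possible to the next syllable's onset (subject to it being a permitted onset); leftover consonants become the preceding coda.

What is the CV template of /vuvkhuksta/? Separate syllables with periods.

Nuclei (vowels): u, u, a → 3 syllables.
V1 /u/ – V2 /u/: /vkh/ splits as /vk/ + /h/ (/h/ is the longest suffix that is a licit onset).
V2 /u/ – V3 /a/: /kst/; trying suffixes from longest down, /st/ is the first permitted one, so coda /k/ | onset /st/.
Syllabification: vuvk.huk.sta.
Mapping each syllable to C/V: /vuvk/ → CVCC, /huk/ → CVC, /sta/ → CCV.

CVCC.CVC.CCV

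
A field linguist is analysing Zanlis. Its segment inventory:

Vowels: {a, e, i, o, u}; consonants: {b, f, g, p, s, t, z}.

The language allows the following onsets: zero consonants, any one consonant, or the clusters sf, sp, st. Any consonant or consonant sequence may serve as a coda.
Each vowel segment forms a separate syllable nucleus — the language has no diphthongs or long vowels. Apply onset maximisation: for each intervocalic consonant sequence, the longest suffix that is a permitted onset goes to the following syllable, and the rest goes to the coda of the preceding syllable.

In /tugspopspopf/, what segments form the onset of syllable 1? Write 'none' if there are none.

The vowels are u, o, o — 3 nuclei, so 3 syllables.
σ1/σ2 boundary: /gsp/; trying suffixes from longest down, /sp/ is the first permitted one, so coda /g/ | onset /sp/.
σ2/σ3 boundary: /psp/; trying suffixes from longest down, /sp/ is the first permitted one, so coda /p/ | onset /sp/.
Putting it together: tug.spop.spopf.
Syllable 1 is /tug/: onset /t/, nucleus /u/, coda /g/.

t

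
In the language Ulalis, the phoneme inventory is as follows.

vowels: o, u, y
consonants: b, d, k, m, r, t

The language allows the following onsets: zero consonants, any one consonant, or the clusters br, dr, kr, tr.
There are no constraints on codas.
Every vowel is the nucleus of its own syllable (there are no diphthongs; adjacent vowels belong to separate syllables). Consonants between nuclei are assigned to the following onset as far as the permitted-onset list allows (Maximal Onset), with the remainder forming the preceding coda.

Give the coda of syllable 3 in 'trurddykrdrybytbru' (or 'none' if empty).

none

Vowels present: u, y, y, y, u; each is a nucleus, giving 5 syllables.
σ1/σ2 boundary: /rdd/ splits as /rd/ + /d/ (/d/ is the longest suffix that is a licit onset).
σ2/σ3 boundary: /krdr/; trying suffixes from longest down, /dr/ is the first permitted one, so coda /kr/ | onset /dr/.
σ3/σ4 boundary: just /b/ — single C goes to the following onset.
σ4/σ5 boundary: cluster /tbr/ — the longest permitted-onset suffix is /br/; onset = /br/, preceding coda = /t/.
Syllabification: trurd.dykr.dry.byt.bru.
Syllable 3 is /dry/: onset /dr/, nucleus /y/, coda ∅.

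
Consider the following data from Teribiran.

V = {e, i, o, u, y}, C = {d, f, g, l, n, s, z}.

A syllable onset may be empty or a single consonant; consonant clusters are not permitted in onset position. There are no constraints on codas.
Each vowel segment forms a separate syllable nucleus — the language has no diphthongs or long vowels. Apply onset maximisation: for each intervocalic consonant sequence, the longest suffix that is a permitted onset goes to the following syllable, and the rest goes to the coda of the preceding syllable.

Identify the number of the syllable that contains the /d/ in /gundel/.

The vowels are u, e — 2 nuclei, so 2 syllables.
/u…e/ gap (V1→V2): /nd/; trying suffixes from longest down, /d/ is the first permitted one, so coda /n/ | onset /d/.
Putting it together: gun.del.
The /d/ is in the onset of syllable 2 (/del/).

2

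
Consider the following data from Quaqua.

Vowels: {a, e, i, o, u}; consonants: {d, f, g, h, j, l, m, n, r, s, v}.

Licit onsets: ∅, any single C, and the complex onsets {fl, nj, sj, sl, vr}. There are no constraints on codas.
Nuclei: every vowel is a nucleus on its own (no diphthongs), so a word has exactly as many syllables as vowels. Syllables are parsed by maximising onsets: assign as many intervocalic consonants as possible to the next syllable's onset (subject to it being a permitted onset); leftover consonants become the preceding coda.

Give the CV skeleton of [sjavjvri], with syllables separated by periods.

CCVCC.CCV

The vowels are a, i — 2 nuclei, so 2 syllables.
Between /a/ (V1) and /i/ (V2): cluster /vjvr/ — the longest permitted-onset suffix is /vr/; onset = /vr/, preceding coda = /vj/.
So the parse is sjavj.vri.
Mapping each syllable to C/V: /sjavj/ → CCVCC, /vri/ → CCV.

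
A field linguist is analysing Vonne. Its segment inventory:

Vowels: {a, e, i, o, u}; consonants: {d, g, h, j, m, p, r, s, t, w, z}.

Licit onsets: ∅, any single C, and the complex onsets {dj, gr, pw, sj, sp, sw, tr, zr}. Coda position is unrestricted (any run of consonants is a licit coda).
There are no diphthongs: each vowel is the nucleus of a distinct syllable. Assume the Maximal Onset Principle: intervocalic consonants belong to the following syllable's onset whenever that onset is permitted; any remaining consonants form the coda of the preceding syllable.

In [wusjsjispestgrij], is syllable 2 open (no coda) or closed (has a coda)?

open

Vowels present: u, i, e, i; each is a nucleus, giving 4 syllables.
Between /u/ (V1) and /i/ (V2): cluster /sjsj/ — the longest permitted-onset suffix is /sj/; onset = /sj/, preceding coda = /sj/.
Between /i/ (V2) and /e/ (V3): cluster /sp/ — /sp/ is itself a permitted onset, so the whole cluster goes right; preceding coda = ∅.
Between /e/ (V3) and /i/ (V4): /stgr/ — longest licit onset from the right is /gr/, leaving /st/ as coda.
Putting it together: wusj.sji.spest.grij.
Syllable 2 is /sji/; it ends in its nucleus with no coda, so it is open.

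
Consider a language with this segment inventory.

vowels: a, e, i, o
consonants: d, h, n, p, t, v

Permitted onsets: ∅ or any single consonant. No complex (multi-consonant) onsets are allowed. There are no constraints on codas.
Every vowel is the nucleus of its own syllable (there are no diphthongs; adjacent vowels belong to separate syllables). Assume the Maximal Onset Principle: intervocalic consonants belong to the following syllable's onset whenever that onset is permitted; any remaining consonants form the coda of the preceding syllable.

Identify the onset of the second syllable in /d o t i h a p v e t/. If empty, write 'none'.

Vowels present: o, i, a, e; each is a nucleus, giving 4 syllables.
Between /o/ (V1) and /i/ (V2): /t/ → onset of the next syllable (single consonants are always licit onsets).
Between /i/ (V2) and /a/ (V3): /h/ is a single consonant, so it becomes the next onset.
Between /a/ (V3) and /e/ (V4): /pv/; trying suffixes from longest down, /v/ is the first permitted one, so coda /p/ | onset /v/.
Syllabification: do.ti.hap.vet.
Syllable 2 is /ti/: onset /t/, nucleus /i/, coda ∅.

t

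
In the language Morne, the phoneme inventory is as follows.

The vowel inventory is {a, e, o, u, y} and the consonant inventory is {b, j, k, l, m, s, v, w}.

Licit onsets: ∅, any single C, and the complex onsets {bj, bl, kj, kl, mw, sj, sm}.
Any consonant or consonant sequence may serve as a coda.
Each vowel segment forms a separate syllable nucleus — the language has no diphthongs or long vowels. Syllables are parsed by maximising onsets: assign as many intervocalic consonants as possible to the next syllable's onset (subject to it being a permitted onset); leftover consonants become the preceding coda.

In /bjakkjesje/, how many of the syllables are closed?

Vowels present: a, e, e; each is a nucleus, giving 3 syllables.
/a…e/ gap (V1→V2): cluster /kkj/ — the longest permitted-onset suffix is /kj/; onset = /kj/, preceding coda = /k/.
/e…e/ gap (V2→V3): cluster /sj/ — /sj/ is itself a permitted onset, so the whole cluster goes right; preceding coda = ∅.
Putting it together: bjak.kje.sje.
Classifying each syllable: /bjak/ (closed), /kje/ (open), /sje/ (open).
Closed syllables: 1.

1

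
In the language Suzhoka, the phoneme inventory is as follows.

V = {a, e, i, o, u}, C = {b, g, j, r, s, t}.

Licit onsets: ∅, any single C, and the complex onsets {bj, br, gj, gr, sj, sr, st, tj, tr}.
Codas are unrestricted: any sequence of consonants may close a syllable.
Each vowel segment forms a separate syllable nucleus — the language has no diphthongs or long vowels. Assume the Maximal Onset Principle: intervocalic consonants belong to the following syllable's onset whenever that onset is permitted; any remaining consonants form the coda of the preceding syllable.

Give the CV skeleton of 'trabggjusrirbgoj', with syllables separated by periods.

Nuclei (vowels): a, u, i, o → 4 syllables.
Between /a/ (V1) and /u/ (V2): cluster /bggj/ — the longest permitted-onset suffix is /gj/; onset = /gj/, preceding coda = /bg/.
Between /u/ (V2) and /i/ (V3): cluster /sr/ — /sr/ is itself a permitted onset, so the whole cluster goes right; preceding coda = ∅.
Between /i/ (V3) and /o/ (V4): /rbg/ — longest licit onset from the right is /g/, leaving /rb/ as coda.
So the parse is trabg.gju.srirb.goj.
Mapping each syllable to C/V: /trabg/ → CCVCC, /gju/ → CCV, /srirb/ → CCVCC, /goj/ → CVC.

CCVCC.CCV.CCVCC.CVC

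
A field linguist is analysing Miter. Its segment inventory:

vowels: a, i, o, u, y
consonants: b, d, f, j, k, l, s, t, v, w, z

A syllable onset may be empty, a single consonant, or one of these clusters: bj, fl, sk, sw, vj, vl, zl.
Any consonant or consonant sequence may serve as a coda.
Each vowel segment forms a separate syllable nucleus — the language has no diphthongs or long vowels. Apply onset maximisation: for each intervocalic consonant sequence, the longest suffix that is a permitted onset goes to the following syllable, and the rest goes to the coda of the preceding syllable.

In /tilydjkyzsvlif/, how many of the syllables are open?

Vowels present: i, y, y, i; each is a nucleus, giving 4 syllables.
Between /i/ (V1) and /y/ (V2): /l/ is a single consonant, so it becomes the next onset.
Between /y/ (V2) and /y/ (V3): /djk/; trying suffixes from longest down, /k/ is the first permitted one, so coda /dj/ | onset /k/.
Between /y/ (V3) and /i/ (V4): /zsvl/; trying suffixes from longest down, /vl/ is the first permitted one, so coda /zs/ | onset /vl/.
Syllabification: ti.lydj.kyzs.vlif.
Classifying each syllable: /ti/ (open), /lydj/ (closed), /kyzs/ (closed), /vlif/ (closed).
Open syllables: 1.

1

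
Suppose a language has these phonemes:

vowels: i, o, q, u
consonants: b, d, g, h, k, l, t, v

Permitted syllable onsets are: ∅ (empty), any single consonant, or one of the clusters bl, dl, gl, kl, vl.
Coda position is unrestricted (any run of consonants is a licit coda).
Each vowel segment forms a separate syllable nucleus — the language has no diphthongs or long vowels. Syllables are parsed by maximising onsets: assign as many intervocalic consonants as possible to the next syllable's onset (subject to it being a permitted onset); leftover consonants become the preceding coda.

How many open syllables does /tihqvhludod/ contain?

The vowels are i, q, u, o — 4 nuclei, so 4 syllables.
V1 /i/ – V2 /q/: /h/ → onset of the next syllable (single consonants are always licit onsets).
V2 /q/ – V3 /u/: /vhl/; trying suffixes from longest down, /l/ is the first permitted one, so coda /vh/ | onset /l/.
V3 /u/ – V4 /o/: just /d/ — single C goes to the following onset.
Syllabification: ti.hqvh.lu.dod.
Classifying each syllable: /ti/ (open), /hqvh/ (closed), /lu/ (open), /dod/ (closed).
Open syllables: 2.

2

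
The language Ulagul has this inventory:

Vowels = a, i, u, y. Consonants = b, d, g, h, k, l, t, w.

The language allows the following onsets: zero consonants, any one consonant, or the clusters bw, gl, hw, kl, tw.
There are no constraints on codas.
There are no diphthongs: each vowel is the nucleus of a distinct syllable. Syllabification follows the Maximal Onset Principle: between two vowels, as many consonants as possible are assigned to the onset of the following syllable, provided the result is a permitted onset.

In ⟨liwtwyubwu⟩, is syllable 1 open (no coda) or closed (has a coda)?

Vowels present: i, y, u, u; each is a nucleus, giving 4 syllables.
σ1/σ2 boundary: /wtw/ splits as /w/ + /tw/ (/tw/ is the longest suffix that is a licit onset).
σ2/σ3 boundary: no consonants, so the boundary falls immediately after /y/.
σ3/σ4 boundary: /bw/ — entire cluster is a permitted onset → onset /bw/, coda ∅.
Putting it together: liw.twy.u.bwu.
Syllable 1 is /liw/ with coda /w/, so it is closed.

closed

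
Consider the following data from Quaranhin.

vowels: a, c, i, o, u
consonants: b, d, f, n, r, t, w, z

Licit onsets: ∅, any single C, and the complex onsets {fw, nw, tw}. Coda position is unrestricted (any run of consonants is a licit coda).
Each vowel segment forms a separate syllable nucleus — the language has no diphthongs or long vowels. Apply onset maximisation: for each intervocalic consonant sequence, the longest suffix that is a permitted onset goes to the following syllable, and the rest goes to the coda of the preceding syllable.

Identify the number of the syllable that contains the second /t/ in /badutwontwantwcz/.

4

Vowels present: a, u, o, a, c; each is a nucleus, giving 5 syllables.
V1 /a/ – V2 /u/: /d/ → onset of the next syllable (single consonants are always licit onsets).
V2 /u/ – V3 /o/: cluster /tw/ — /tw/ is itself a permitted onset, so the whole cluster goes right; preceding coda = ∅.
V3 /o/ – V4 /a/: /ntw/; trying suffixes from longest down, /tw/ is the first permitted one, so coda /n/ | onset /tw/.
V4 /a/ – V5 /c/: /ntw/ splits as /n/ + /tw/ (/tw/ is the longest suffix that is a licit onset).
Syllabification: ba.du.twon.twan.twcz.
The second /t/ is in the onset of syllable 4 (/twan/).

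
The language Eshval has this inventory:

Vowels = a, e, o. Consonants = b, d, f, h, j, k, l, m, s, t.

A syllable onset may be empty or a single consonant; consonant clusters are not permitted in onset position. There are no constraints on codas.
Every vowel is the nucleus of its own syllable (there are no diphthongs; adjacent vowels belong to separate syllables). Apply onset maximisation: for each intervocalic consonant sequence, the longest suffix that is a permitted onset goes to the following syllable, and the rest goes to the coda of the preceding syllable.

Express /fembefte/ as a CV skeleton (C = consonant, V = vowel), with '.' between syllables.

CVC.CVC.CV

Vowels present: e, e, e; each is a nucleus, giving 3 syllables.
σ1/σ2 boundary: /mb/ splits as /m/ + /b/ (/b/ is the longest suffix that is a licit onset).
σ2/σ3 boundary: /ft/ splits as /f/ + /t/ (/t/ is the longest suffix that is a licit onset).
Putting it together: fem.bef.te.
Mapping each syllable to C/V: /fem/ → CVC, /bef/ → CVC, /te/ → CV.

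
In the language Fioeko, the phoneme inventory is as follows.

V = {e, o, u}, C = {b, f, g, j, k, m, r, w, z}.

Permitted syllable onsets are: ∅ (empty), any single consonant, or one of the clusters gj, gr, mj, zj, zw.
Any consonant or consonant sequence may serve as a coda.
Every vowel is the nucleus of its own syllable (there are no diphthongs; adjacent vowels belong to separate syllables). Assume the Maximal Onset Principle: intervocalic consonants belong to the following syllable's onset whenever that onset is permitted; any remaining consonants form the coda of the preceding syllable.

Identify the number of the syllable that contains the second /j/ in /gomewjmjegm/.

Nuclei (vowels): o, e, e → 3 syllables.
/o…e/ gap (V1→V2): just /m/ — single C goes to the following onset.
/e…e/ gap (V2→V3): /wjmj/ splits as /wj/ + /mj/ (/mj/ is the longest suffix that is a licit onset).
Putting it together: go.mewj.mjegm.
The second /j/ is in the onset of syllable 3 (/mjegm/).

3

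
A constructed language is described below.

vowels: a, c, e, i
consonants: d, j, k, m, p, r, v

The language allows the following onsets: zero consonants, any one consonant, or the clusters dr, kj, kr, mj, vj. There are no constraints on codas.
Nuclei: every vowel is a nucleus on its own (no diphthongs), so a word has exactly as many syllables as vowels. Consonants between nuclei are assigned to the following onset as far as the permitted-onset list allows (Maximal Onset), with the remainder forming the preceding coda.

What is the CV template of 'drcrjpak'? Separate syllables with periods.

The vowels are c, a — 2 nuclei, so 2 syllables.
Between /c/ (V1) and /a/ (V2): /rjp/ — longest licit onset from the right is /p/, leaving /rj/ as coda.
Result: drcrj.pak.
Mapping each syllable to C/V: /drcrj/ → CCVCC, /pak/ → CVC.

CCVCC.CVC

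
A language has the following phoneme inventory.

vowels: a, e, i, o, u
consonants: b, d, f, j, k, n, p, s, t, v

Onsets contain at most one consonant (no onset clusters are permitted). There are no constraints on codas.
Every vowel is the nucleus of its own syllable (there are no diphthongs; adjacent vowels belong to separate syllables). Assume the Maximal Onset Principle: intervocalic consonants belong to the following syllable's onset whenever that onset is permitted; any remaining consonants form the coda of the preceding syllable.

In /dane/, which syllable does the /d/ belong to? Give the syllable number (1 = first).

Nuclei (vowels): a, e → 2 syllables.
σ1/σ2 boundary: just /n/ — single C goes to the following onset.
Result: da.ne.
The /d/ is in the onset of syllable 1 (/da/).

1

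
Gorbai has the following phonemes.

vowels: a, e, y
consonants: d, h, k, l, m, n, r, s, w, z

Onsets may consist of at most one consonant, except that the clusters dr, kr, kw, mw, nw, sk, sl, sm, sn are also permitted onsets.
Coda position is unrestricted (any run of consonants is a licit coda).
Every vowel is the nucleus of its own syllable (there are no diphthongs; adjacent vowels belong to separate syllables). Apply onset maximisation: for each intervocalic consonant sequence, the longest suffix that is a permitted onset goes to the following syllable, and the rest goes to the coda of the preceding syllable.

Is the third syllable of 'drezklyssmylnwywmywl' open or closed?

closed

The vowels are e, y, y, y, y — 5 nuclei, so 5 syllables.
/e…y/ gap (V1→V2): /zkl/; trying suffixes from longest down, /l/ is the first permitted one, so coda /zk/ | onset /l/.
/y…y/ gap (V2→V3): /ssm/ — longest licit onset from the right is /sm/, leaving /s/ as coda.
/y…y/ gap (V3→V4): /lnw/ — longest licit onset from the right is /nw/, leaving /l/ as coda.
/y…y/ gap (V4→V5): cluster /wm/ — the longest permitted-onset suffix is /m/; onset = /m/, preceding coda = /w/.
Putting it together: drezk.lys.smyl.nwyw.mywl.
Syllable 3 is /smyl/ with coda /l/, so it is closed.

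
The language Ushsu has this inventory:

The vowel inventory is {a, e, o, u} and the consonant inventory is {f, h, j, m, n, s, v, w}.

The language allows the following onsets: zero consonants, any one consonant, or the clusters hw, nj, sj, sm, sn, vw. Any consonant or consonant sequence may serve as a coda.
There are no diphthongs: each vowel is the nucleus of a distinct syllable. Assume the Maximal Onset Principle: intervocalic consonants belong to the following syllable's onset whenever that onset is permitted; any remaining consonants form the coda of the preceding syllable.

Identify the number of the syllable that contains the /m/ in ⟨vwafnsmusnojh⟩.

2

The vowels are a, u, o — 3 nuclei, so 3 syllables.
σ1/σ2 boundary: /fnsm/ splits as /fn/ + /sm/ (/sm/ is the longest suffix that is a licit onset).
σ2/σ3 boundary: /sn/ is a licit onset in full, so it all attaches to the next syllable.
Result: vwafn.smu.snojh.
The /m/ is in the onset of syllable 2 (/smu/).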